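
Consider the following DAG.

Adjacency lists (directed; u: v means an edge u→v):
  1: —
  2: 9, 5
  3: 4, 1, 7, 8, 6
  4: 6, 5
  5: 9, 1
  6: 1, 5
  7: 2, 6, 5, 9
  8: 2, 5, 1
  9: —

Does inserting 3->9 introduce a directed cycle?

No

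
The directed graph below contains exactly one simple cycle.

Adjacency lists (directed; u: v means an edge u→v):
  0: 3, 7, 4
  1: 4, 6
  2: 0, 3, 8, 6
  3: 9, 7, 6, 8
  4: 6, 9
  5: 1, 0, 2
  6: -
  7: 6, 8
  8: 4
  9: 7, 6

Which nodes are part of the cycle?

4, 7, 8, 9

DFS with gray/black marking from 4:
4 gray
  6 gray
  6 black
  9 gray
    7 gray
      7→6: 6 black — skip
      8 gray
        8→4: 4 is gray → back edge
Back edge closes the cycle 4 → 9 → 7 → 8 → 4; its vertices are {4, 7, 8, 9}.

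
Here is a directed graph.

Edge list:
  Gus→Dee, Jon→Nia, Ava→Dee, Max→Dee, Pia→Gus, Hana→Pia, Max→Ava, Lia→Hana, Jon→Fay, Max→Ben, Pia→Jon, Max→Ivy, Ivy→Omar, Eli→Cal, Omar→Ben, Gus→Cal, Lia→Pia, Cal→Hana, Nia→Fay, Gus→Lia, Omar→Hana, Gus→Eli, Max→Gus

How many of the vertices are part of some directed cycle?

A vertex is on a directed cycle iff it belongs to a strongly connected component of size ≥ 2 (or has a self-loop).
The vertices on cycles are {Cal, Eli, Gus, Lia, Pia, Hana} — 6 in total.

6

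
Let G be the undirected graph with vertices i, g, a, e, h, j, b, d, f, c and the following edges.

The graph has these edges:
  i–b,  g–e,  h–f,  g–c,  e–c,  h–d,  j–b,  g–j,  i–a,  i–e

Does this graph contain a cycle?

DFS, tracking each vertex's parent; an edge to a visited non-parent vertex closes a cycle.
Start from d:
visit d (parent –)
  visit h (parent d)
    visit f (parent h)
      f–h: parent, skip
    h–d: parent, skip
visit i (parent –)
  visit e (parent i)
    visit g (parent e)
      g–e: parent, skip
      visit j (parent g)
        visit b (parent j)
          b–j: parent, skip
          b–i: i visited and ≠ parent → cycle
Cycle: i – e – g – j – b – i.

Yes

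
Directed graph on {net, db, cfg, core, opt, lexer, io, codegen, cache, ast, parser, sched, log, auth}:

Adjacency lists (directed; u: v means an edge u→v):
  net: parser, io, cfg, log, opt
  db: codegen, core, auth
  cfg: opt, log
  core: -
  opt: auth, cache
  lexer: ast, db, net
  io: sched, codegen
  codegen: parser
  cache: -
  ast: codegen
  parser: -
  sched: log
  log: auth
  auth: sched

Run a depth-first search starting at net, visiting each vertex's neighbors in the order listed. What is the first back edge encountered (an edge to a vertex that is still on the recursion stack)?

auth→sched

DFS from net (visiting each vertex's neighbors in the order listed); mark gray on enter, black on exit:
net gray
  parser gray
  parser black
  io gray
    sched gray
      log gray
        auth gray
          auth→sched: sched is gray → back edge
First back edge: auth → sched.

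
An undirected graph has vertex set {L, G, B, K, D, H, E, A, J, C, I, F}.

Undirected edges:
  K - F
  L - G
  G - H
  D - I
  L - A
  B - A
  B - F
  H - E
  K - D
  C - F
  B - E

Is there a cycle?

DFS, tracking each vertex's parent; an edge to a visited non-parent vertex closes a cycle.
Start from J:
visit J (parent –)
visit L (parent –)
  visit G (parent L)
    G–L: parent, skip
    visit H (parent G)
      H–G: parent, skip
      visit E (parent H)
        E–H: parent, skip
        visit B (parent E)
          B–E: parent, skip
          visit F (parent B)
            F–B: parent, skip
            visit C (parent F)
              C–F: parent, skip
            visit K (parent F)
              visit D (parent K)
                D–K: parent, skip
                visit I (parent D)
                  I–D: parent, skip
              K–F: parent, skip
          visit A (parent B)
            A–B: parent, skip
            A–L: L visited and ≠ parent → cycle
Cycle: L – G – H – E – B – A – L.

Yes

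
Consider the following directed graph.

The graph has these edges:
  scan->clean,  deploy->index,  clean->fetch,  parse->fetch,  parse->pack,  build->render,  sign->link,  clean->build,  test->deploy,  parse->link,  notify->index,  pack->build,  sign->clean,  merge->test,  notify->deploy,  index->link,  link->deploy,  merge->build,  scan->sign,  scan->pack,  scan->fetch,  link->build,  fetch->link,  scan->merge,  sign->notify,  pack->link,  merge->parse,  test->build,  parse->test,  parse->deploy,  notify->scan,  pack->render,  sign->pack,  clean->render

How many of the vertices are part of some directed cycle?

A vertex is on a directed cycle iff it belongs to a strongly connected component of size ≥ 2 (or has a self-loop).
The vertices on cycles are {link, scan, sign, index, deploy, notify} — 6 in total.

6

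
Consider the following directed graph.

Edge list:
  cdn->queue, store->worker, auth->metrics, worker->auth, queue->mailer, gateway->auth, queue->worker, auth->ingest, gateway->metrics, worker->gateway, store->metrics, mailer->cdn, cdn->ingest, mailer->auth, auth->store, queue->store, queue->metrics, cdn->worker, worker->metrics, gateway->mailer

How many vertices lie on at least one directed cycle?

7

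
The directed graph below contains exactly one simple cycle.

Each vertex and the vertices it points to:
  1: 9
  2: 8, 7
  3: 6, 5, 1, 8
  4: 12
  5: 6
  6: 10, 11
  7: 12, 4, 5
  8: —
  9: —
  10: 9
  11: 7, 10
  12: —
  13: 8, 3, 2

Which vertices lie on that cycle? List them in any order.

5, 6, 7, 11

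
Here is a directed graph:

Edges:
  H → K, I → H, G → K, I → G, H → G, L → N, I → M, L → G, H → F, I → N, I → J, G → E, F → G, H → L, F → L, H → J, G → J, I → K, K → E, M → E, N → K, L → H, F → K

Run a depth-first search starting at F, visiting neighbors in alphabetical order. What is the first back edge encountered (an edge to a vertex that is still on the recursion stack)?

DFS from F (visiting neighbors in alphabetical order); mark gray on enter, black on exit:
F gray
  G gray
    E gray
    E black
    J gray
    J black
    K gray
      K→E: E black — skip
    K black
  G black
  F→K: K black — skip
  L gray
    L→G: G black — skip
    H gray
      H→F: F is gray → back edge
First back edge: H → F.

H->F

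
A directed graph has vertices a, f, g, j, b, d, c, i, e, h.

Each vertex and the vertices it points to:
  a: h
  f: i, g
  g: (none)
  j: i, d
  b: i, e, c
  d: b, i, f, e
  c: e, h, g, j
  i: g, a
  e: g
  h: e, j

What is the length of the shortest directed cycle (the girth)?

For each vertex v, BFS finds the shortest path from v back to v.
The shortest such closed walk is h → j → i → a → h, length 4.

4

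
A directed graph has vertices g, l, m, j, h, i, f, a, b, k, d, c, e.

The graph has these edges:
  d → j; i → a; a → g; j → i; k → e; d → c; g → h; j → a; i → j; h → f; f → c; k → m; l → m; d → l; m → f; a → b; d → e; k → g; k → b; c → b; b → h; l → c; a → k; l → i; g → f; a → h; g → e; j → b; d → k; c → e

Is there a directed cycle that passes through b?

b is on a cycle iff b can reach itself via ≥1 edge.
b → h → f → c → b — yes.

Yes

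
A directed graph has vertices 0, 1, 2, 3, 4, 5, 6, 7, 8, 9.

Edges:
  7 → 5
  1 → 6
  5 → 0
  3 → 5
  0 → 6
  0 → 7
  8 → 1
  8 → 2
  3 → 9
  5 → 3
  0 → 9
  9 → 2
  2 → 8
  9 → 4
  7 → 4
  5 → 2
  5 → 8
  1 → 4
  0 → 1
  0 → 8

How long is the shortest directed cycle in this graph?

2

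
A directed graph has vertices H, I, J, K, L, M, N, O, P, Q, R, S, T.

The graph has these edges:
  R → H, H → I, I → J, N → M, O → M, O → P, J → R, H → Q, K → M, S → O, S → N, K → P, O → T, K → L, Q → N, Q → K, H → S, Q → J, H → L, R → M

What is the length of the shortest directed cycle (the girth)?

4

For each vertex v, BFS finds the shortest path from v back to v.
The shortest such closed walk is H → Q → J → R → H, length 4.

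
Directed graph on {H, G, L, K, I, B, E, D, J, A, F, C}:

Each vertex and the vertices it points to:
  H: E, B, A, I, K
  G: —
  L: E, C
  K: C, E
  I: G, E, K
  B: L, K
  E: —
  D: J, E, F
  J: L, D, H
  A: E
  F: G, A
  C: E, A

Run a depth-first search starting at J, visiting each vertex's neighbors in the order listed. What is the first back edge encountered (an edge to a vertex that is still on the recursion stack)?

D->J

DFS from J (visiting each vertex's neighbors in the order listed); mark gray on enter, black on exit:
J gray
  L gray
    E gray
    E black
    C gray
      C→E: E black — skip
      A gray
        A→E: E black — skip
      A black
    C black
  L black
  D gray
    D→J: J is gray → back edge
First back edge: D → J.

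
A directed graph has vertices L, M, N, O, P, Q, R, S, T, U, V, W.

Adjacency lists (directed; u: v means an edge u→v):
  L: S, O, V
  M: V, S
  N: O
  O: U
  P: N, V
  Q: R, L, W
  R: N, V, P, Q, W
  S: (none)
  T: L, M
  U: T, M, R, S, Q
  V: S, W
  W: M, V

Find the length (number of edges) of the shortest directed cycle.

For each vertex v, BFS finds the shortest path from v back to v.
The shortest such closed walk is Q → R → Q, length 2.

2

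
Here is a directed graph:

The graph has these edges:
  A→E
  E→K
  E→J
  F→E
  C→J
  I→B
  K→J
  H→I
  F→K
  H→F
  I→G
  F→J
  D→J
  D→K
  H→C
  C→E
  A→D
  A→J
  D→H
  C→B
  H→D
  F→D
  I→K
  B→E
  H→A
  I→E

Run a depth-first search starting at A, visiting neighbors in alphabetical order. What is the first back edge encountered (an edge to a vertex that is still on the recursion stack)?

DFS from A (visiting neighbors in alphabetical order); mark gray on enter, black on exit:
A gray
  D gray
    H gray
      H→A: A is gray → back edge
First back edge: H → A.

H→A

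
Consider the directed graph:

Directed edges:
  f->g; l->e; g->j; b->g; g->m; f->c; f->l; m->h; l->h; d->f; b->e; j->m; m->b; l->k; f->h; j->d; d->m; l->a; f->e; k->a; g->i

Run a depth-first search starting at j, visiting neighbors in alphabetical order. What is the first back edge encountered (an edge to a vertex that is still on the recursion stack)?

g->j

DFS from j (visiting neighbors in alphabetical order); mark gray on enter, black on exit:
j gray
  d gray
    f gray
      c gray
      c black
      e gray
      e black
      g gray
        i gray
        i black
        g→j: j is gray → back edge
First back edge: g → j.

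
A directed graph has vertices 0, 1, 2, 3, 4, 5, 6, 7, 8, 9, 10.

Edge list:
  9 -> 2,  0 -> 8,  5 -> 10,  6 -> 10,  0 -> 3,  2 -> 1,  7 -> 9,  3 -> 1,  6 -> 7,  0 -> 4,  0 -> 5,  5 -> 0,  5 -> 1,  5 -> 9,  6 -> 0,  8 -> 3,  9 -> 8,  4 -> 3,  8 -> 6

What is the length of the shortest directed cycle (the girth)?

For each vertex v, BFS finds the shortest path from v back to v.
The shortest such closed walk is 0 → 5 → 0, length 2.

2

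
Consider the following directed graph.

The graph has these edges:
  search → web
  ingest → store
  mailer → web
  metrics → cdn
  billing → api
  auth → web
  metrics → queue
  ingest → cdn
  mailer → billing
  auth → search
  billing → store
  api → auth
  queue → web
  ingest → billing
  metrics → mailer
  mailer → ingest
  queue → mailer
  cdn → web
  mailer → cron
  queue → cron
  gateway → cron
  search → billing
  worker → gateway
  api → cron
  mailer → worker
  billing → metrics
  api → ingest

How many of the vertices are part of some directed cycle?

8

A vertex is on a directed cycle iff it belongs to a strongly connected component of size ≥ 2 (or has a self-loop).
The vertices on cycles are {api, auth, queue, ingest, mailer, search, billing, metrics} — 8 in total.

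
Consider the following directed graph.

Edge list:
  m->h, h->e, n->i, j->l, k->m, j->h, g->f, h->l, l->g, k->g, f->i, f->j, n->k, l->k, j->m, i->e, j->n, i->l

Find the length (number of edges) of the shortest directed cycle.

4

For each vertex v, BFS finds the shortest path from v back to v.
The shortest such closed walk is f → i → l → g → f, length 4.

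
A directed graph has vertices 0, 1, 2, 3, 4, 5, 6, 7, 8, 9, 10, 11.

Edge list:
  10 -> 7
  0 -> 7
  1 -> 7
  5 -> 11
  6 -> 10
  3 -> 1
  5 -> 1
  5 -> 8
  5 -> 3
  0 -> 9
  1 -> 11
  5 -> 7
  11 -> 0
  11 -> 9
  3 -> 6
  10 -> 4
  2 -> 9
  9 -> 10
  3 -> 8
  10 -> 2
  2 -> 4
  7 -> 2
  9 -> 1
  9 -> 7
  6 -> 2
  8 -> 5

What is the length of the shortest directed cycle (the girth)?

2

For each vertex v, BFS finds the shortest path from v back to v.
The shortest such closed walk is 8 → 5 → 8, length 2.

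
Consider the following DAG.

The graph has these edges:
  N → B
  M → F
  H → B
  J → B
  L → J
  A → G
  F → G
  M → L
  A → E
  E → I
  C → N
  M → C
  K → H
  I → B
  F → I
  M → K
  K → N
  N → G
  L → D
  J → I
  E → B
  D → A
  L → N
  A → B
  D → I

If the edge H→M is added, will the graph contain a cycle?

Adding H→M creates a cycle iff M can already reach H.
Path from M: M → K → H.
So M → … → H → M is a cycle.

Yes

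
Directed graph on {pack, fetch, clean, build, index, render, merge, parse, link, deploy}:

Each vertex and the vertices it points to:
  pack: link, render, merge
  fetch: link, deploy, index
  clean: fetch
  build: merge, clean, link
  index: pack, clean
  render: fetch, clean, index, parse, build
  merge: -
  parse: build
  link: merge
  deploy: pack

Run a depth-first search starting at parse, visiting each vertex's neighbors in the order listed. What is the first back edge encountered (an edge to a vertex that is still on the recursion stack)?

DFS from parse (visiting each vertex's neighbors in the order listed); mark gray on enter, black on exit:
parse gray
  build gray
    merge gray
    merge black
    clean gray
      fetch gray
        link gray
          link→merge: merge black — skip
        link black
        deploy gray
          pack gray
            pack→link: link black — skip
            render gray
              render→fetch: fetch is gray → back edge
First back edge: render → fetch.

render->fetch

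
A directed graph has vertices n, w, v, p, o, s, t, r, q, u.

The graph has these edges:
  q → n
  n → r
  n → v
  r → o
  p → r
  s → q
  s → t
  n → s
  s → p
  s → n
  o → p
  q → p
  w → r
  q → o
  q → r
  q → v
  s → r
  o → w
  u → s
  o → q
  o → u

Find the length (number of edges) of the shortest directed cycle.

For each vertex v, BFS finds the shortest path from v back to v.
The shortest such closed walk is o → q → o, length 2.

2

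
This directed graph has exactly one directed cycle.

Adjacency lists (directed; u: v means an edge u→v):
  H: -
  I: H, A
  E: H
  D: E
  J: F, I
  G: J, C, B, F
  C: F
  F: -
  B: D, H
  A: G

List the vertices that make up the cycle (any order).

A, G, I, J

DFS with gray/black marking from G:
G gray
  J gray
    F gray
    F black
    I gray
      H gray
      H black
      A gray
        A→G: G is gray → back edge
Back edge closes the cycle G → J → I → A → G; its vertices are {A, G, I, J}.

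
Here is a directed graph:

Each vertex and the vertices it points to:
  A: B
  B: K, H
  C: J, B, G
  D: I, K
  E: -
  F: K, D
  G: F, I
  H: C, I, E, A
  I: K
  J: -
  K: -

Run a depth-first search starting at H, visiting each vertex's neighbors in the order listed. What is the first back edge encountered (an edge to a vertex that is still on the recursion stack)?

DFS from H (visiting each vertex's neighbors in the order listed); mark gray on enter, black on exit:
H gray
  C gray
    J gray
    J black
    B gray
      K gray
      K black
      B→H: H is gray → back edge
First back edge: B → H.

B->H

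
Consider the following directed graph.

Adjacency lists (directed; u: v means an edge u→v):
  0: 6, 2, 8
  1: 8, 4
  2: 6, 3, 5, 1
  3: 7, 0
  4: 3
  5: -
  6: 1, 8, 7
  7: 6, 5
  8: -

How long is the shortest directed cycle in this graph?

For each vertex v, BFS finds the shortest path from v back to v.
The shortest such closed walk is 7 → 6 → 7, length 2.

2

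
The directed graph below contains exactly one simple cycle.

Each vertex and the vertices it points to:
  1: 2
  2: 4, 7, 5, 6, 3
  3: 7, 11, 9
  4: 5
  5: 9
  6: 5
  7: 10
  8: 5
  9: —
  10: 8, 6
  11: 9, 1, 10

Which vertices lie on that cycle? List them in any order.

1, 2, 3, 11

DFS with gray/black marking from 2:
2 gray
  4 gray
    5 gray
      9 gray
      9 black
    5 black
  4 black
  7 gray
    10 gray
      8 gray
        8→5: 5 black — skip
      8 black
      6 gray
        6→5: 5 black — skip
      6 black
    10 black
  7 black
  2→5: 5 black — skip
  2→6: 6 black — skip
  3 gray
    3→7: 7 black — skip
    11 gray
      11→9: 9 black — skip
      1 gray
        1→2: 2 is gray → back edge
Back edge closes the cycle 2 → 3 → 11 → 1 → 2; its vertices are {1, 2, 3, 11}.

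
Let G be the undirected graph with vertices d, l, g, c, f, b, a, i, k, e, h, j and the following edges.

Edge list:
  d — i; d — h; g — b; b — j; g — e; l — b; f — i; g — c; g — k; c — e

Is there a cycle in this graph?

DFS, tracking each vertex's parent; an edge to a visited non-parent vertex closes a cycle.
Start from k:
visit k (parent –)
  visit g (parent k)
    visit b (parent g)
      visit j (parent b)
        j–b: parent, skip
      b–g: parent, skip
      visit l (parent b)
        l–b: parent, skip
    visit e (parent g)
      visit c (parent e)
        c–g: g visited and ≠ parent → cycle
Cycle: g – e – c – g.

Yes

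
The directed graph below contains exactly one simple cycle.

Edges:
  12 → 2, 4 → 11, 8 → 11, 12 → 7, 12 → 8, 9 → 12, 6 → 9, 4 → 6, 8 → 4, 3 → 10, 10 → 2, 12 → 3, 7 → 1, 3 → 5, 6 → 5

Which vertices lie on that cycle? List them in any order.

DFS with gray/black marking from 12:
12 gray
  7 gray
    1 gray
    1 black
  7 black
  8 gray
    11 gray
    11 black
    4 gray
      4→11: 11 black — skip
      6 gray
        5 gray
        5 black
        9 gray
          9→12: 12 is gray → back edge
Back edge closes the cycle 12 → 8 → 4 → 6 → 9 → 12; its vertices are {4, 6, 8, 9, 12}.

4, 6, 8, 9, 12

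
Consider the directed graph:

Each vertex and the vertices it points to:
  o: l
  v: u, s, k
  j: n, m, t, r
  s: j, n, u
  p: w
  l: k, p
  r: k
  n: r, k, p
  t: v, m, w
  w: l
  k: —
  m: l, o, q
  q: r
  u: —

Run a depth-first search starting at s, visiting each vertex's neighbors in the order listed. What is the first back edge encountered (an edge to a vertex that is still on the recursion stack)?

DFS from s (visiting each vertex's neighbors in the order listed); mark gray on enter, black on exit:
s gray
  j gray
    n gray
      r gray
        k gray
        k black
      r black
      n→k: k black — skip
      p gray
        w gray
          l gray
            l→k: k black — skip
            l→p: p is gray → back edge
First back edge: l → p.

l→p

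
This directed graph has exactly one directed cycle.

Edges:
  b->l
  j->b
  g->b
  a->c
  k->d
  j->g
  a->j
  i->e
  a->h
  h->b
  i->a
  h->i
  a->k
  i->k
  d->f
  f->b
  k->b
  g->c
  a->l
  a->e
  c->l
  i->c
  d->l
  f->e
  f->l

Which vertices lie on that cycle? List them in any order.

DFS with gray/black marking from i:
i gray
  c gray
    l gray
    l black
  c black
  k gray
    b gray
      b→l: l black — skip
    b black
    d gray
      d→l: l black — skip
      f gray
        f→b: b black — skip
        e gray
        e black
        f→l: l black — skip
      f black
    d black
  k black
  i→e: e black — skip
  a gray
    a→k: k black — skip
    a→l: l black — skip
    a→c: c black — skip
    h gray
      h→b: b black — skip
      h→i: i is gray → back edge
Back edge closes the cycle i → a → h → i; its vertices are {a, h, i}.

a, h, i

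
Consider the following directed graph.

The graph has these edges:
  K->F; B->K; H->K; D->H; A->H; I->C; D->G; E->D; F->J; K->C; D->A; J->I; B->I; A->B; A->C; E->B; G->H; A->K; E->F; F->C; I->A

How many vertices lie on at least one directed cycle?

A vertex is on a directed cycle iff it belongs to a strongly connected component of size ≥ 2 (or has a self-loop).
The vertices on cycles are {A, B, F, H, I, J, K} — 7 in total.

7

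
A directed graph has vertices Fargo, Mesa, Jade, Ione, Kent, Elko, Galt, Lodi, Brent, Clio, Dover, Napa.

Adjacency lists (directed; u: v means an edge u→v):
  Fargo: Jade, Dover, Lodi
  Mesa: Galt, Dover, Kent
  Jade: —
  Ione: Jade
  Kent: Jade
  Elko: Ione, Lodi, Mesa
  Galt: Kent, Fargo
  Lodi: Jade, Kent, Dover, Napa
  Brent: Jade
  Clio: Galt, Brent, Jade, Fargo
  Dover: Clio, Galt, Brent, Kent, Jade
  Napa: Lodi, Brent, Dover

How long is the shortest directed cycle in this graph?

2

For each vertex v, BFS finds the shortest path from v back to v.
The shortest such closed walk is Lodi → Napa → Lodi, length 2.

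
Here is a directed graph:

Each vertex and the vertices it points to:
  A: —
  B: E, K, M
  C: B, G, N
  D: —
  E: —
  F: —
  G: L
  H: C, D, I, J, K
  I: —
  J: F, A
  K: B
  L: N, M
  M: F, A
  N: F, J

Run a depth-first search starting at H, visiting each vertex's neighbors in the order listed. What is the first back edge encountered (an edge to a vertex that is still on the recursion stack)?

K->B

DFS from H (visiting each vertex's neighbors in the order listed); mark gray on enter, black on exit:
H gray
  C gray
    B gray
      E gray
      E black
      K gray
        K→B: B is gray → back edge
First back edge: K → B.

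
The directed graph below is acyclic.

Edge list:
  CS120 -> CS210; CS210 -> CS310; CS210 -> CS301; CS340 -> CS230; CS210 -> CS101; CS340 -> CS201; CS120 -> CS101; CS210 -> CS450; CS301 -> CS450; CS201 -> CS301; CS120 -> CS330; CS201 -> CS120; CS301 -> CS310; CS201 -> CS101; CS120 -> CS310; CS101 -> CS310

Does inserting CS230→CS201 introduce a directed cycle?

No

Adding CS230→CS201 creates a cycle iff CS201 can already reach CS230.
Explore from CS201: no path reaches CS230. The graph stays acyclic.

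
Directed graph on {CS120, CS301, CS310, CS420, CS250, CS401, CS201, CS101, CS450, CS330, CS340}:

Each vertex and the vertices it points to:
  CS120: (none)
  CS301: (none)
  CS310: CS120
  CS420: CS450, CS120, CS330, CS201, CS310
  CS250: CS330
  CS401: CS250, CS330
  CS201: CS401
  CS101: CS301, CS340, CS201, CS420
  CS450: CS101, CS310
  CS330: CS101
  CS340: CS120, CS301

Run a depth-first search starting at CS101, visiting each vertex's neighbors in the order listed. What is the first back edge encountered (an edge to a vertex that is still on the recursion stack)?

CS330→CS101

DFS from CS101 (visiting each vertex's neighbors in the order listed); mark gray on enter, black on exit:
CS101 gray
  CS301 gray
  CS301 black
  CS340 gray
    CS120 gray
    CS120 black
    CS340→CS301: CS301 black — skip
  CS340 black
  CS201 gray
    CS401 gray
      CS250 gray
        CS330 gray
          CS330→CS101: CS101 is gray → back edge
First back edge: CS330 → CS101.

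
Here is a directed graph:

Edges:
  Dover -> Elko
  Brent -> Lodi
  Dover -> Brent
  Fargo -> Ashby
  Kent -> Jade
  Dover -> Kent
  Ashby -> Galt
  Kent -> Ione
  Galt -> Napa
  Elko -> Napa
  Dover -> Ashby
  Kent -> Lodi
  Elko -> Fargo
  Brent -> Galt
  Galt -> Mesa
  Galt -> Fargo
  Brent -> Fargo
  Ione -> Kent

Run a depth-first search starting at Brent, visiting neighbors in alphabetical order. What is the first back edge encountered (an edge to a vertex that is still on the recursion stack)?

DFS from Brent (visiting neighbors in alphabetical order); mark gray on enter, black on exit:
Brent gray
  Fargo gray
    Ashby gray
      Galt gray
        Galt→Fargo: Fargo is gray → back edge
First back edge: Galt → Fargo.

Galt->Fargo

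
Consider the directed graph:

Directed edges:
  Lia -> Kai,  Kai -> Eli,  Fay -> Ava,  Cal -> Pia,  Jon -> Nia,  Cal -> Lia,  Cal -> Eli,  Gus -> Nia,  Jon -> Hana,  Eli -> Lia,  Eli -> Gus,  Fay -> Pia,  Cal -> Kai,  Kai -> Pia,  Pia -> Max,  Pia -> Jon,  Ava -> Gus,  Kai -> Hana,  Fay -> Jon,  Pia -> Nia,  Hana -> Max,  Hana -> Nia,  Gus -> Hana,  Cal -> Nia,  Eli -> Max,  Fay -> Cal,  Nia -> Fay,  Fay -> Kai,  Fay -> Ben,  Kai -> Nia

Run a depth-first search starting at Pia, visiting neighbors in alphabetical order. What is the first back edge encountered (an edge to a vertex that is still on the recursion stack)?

DFS from Pia (visiting neighbors in alphabetical order); mark gray on enter, black on exit:
Pia gray
  Jon gray
    Hana gray
      Max gray
      Max black
      Nia gray
        Fay gray
          Ava gray
            Gus gray
              Gus→Hana: Hana is gray → back edge
First back edge: Gus → Hana.

Gus->Hana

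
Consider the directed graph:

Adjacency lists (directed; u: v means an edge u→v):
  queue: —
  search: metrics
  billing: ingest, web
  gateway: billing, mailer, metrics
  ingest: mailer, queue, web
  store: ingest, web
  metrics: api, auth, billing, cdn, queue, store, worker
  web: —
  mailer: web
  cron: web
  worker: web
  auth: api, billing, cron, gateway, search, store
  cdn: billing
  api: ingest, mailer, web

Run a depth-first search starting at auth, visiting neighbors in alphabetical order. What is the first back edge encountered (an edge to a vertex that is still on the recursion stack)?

metrics→auth

DFS from auth (visiting neighbors in alphabetical order); mark gray on enter, black on exit:
auth gray
  api gray
    ingest gray
      mailer gray
        web gray
        web black
      mailer black
      queue gray
      queue black
      ingest→web: web black — skip
    ingest black
    api→mailer: mailer black — skip
    api→web: web black — skip
  api black
  billing gray
    billing→ingest: ingest black — skip
    billing→web: web black — skip
  billing black
  cron gray
    cron→web: web black — skip
  cron black
  gateway gray
    gateway→billing: billing black — skip
    gateway→mailer: mailer black — skip
    metrics gray
      metrics→api: api black — skip
      metrics→auth: auth is gray → back edge
First back edge: metrics → auth.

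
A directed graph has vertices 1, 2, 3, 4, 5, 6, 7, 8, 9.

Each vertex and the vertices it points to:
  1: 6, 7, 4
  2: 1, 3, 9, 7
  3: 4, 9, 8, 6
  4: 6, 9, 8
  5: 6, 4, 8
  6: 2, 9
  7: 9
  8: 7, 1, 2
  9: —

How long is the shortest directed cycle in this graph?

3

For each vertex v, BFS finds the shortest path from v back to v.
The shortest such closed walk is 8 → 1 → 4 → 8, length 3.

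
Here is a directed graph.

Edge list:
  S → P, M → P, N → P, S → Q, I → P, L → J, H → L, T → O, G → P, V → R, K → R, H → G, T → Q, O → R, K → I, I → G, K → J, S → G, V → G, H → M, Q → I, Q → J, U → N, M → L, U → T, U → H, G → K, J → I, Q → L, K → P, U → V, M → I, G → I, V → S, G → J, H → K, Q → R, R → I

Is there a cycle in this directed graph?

DFS with white/gray/black marking, starting from S:
S gray
  P gray
  P black
  Q gray
    J gray
      I gray
        I→P: P black — skip
        G gray
          G→P: P black — skip
          K gray
            K→P: P black — skip
            K→J: J is gray → back edge
Back edge found, so a cycle exists: J → I → G → K → J.

Yes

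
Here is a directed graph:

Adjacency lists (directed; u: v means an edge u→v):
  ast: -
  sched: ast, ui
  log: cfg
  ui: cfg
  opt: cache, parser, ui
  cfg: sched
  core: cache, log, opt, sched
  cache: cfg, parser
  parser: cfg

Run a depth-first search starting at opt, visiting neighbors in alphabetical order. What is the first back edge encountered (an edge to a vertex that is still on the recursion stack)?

ui→cfg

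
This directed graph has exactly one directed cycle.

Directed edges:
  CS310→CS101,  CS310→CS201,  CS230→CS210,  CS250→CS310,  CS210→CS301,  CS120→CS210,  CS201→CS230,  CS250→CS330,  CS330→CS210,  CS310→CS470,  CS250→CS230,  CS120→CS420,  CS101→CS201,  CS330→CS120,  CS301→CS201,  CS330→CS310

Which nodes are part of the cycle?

DFS with gray/black marking from CS230:
CS230 gray
  CS210 gray
    CS301 gray
      CS201 gray
        CS201→CS230: CS230 is gray → back edge
Back edge closes the cycle CS230 → CS210 → CS301 → CS201 → CS230; its vertices are {CS201, CS210, CS230, CS301}.

CS201, CS210, CS230, CS301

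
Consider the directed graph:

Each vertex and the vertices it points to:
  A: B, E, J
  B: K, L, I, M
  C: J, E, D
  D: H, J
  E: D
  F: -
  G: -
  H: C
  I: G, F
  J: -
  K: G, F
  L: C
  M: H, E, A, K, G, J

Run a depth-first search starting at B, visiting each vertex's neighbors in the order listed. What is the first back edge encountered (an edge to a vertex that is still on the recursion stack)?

H->C

DFS from B (visiting each vertex's neighbors in the order listed); mark gray on enter, black on exit:
B gray
  K gray
    G gray
    G black
    F gray
    F black
  K black
  L gray
    C gray
      J gray
      J black
      E gray
        D gray
          H gray
            H→C: C is gray → back edge
First back edge: H → C.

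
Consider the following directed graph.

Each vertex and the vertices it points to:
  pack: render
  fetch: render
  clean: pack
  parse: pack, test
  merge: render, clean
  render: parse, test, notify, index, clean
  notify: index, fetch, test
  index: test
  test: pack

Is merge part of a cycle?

merge lies on a cycle iff there is a path from merge back to itself.
Exploring from merge, it never reaches itself; equivalently, its strongly connected component is a singleton.

No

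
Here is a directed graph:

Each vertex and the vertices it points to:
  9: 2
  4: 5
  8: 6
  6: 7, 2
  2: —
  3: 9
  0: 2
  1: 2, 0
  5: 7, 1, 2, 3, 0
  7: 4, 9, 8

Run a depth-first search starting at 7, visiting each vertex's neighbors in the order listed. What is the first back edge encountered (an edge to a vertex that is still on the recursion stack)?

DFS from 7 (visiting each vertex's neighbors in the order listed); mark gray on enter, black on exit:
7 gray
  4 gray
    5 gray
      5→7: 7 is gray → back edge
First back edge: 5 → 7.

5→7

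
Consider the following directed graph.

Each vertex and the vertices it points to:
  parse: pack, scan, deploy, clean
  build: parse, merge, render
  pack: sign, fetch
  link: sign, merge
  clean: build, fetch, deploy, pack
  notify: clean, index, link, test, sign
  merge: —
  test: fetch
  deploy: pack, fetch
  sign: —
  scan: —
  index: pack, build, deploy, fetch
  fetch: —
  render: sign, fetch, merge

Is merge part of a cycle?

No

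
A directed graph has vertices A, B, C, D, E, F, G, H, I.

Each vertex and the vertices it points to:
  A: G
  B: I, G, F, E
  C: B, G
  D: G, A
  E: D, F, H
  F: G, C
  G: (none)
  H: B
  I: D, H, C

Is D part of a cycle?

No

D lies on a cycle iff there is a path from D back to itself.
Exploring from D, it never reaches itself; equivalently, its strongly connected component is a singleton.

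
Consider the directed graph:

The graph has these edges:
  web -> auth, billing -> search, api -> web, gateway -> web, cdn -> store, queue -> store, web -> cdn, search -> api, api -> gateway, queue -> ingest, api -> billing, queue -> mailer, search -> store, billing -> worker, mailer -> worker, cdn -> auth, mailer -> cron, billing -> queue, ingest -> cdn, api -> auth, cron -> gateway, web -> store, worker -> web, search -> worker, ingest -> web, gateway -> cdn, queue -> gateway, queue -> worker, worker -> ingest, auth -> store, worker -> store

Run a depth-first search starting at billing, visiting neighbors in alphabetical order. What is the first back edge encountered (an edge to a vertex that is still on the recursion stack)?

api->billing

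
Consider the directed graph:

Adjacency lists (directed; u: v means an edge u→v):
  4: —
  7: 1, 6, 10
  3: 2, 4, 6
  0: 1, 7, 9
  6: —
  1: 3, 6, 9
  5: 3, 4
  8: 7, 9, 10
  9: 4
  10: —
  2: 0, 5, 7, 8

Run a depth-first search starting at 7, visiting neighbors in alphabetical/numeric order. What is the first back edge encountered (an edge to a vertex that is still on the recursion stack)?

0→1

DFS from 7 (visiting neighbors in alphabetical/numeric order); mark gray on enter, black on exit:
7 gray
  1 gray
    3 gray
      2 gray
        0 gray
          0→1: 1 is gray → back edge
First back edge: 0 → 1.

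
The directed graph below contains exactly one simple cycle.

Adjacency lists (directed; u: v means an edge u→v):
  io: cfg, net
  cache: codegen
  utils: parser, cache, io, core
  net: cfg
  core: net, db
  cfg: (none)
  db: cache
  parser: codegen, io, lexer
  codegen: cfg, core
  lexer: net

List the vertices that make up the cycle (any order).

DFS with gray/black marking from core:
core gray
  net gray
    cfg gray
    cfg black
  net black
  db gray
    cache gray
      codegen gray
        codegen→cfg: cfg black — skip
        codegen→core: core is gray → back edge
Back edge closes the cycle core → db → cache → codegen → core; its vertices are {db, core, cache, codegen}.

db, core, cache, codegen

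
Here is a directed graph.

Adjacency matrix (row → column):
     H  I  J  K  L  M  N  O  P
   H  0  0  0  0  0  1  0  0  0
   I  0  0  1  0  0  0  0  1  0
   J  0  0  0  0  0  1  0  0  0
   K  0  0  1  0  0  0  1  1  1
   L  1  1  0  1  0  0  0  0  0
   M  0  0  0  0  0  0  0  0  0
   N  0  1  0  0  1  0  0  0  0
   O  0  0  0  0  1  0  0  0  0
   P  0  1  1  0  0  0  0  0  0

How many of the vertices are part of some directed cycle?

A vertex is on a directed cycle iff it belongs to a strongly connected component of size ≥ 2 (or has a self-loop).
The vertices on cycles are {I, K, L, N, O, P} — 6 in total.

6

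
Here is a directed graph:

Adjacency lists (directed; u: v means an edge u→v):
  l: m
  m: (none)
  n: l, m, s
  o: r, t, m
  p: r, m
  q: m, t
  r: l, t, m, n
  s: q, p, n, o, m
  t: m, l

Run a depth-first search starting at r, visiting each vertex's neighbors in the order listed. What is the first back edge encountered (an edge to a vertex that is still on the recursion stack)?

p→r

DFS from r (visiting each vertex's neighbors in the order listed); mark gray on enter, black on exit:
r gray
  l gray
    m gray
    m black
  l black
  t gray
    t→m: m black — skip
    t→l: l black — skip
  t black
  r→m: m black — skip
  n gray
    n→l: l black — skip
    n→m: m black — skip
    s gray
      q gray
        q→m: m black — skip
        q→t: t black — skip
      q black
      p gray
        p→r: r is gray → back edge
First back edge: p → r.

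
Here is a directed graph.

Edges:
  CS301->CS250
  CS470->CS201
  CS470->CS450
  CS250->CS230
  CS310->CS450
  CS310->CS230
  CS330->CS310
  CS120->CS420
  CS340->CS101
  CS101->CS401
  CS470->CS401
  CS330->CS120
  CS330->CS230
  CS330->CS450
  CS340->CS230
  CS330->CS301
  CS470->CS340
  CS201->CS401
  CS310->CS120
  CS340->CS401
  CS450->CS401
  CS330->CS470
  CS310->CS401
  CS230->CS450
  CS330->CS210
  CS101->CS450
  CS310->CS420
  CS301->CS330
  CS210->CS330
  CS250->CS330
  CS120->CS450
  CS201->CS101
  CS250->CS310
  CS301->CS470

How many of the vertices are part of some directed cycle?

A vertex is on a directed cycle iff it belongs to a strongly connected component of size ≥ 2 (or has a self-loop).
The vertices on cycles are {CS210, CS250, CS301, CS330} — 4 in total.

4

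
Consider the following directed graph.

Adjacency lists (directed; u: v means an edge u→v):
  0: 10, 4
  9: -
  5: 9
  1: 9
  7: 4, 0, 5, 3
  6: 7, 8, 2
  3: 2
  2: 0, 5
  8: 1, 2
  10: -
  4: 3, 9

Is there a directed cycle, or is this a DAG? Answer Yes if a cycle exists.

Yes

DFS with white/gray/black marking, starting from 0:
0 gray
  10 gray
  10 black
  4 gray
    3 gray
      2 gray
        2→0: 0 is gray → back edge
Back edge found, so a cycle exists: 0 → 4 → 3 → 2 → 0.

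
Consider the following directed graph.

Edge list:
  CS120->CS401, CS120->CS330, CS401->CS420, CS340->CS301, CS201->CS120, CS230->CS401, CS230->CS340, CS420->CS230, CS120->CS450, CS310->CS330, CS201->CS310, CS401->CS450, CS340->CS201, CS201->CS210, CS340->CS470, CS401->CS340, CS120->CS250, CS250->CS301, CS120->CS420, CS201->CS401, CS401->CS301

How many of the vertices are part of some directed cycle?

6

A vertex is on a directed cycle iff it belongs to a strongly connected component of size ≥ 2 (or has a self-loop).
The vertices on cycles are {CS120, CS201, CS230, CS340, CS401, CS420} — 6 in total.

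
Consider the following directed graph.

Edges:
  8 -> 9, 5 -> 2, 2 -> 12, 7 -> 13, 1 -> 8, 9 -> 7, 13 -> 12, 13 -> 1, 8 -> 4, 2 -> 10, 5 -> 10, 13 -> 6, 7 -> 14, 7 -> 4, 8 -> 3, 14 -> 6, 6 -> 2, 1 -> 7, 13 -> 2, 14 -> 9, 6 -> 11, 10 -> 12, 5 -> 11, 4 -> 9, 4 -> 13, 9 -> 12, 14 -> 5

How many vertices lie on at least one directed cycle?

A vertex is on a directed cycle iff it belongs to a strongly connected component of size ≥ 2 (or has a self-loop).
The vertices on cycles are {1, 4, 7, 8, 9, 13, 14} — 7 in total.

7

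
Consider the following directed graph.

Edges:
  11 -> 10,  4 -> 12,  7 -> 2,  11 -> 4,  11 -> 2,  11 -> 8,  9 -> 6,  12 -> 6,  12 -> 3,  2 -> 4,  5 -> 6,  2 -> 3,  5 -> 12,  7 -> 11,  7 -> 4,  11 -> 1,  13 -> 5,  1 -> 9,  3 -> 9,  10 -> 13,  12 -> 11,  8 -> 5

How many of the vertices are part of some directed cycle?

A vertex is on a directed cycle iff it belongs to a strongly connected component of size ≥ 2 (or has a self-loop).
The vertices on cycles are {2, 4, 5, 8, 10, 11, 12, 13} — 8 in total.

8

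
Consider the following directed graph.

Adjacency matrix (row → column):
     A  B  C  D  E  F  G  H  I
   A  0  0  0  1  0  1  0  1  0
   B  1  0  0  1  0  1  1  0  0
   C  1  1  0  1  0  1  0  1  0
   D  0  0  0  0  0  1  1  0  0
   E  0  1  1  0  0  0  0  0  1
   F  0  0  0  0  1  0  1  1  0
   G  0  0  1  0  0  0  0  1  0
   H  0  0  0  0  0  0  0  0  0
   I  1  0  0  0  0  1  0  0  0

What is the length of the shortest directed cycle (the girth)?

3

For each vertex v, BFS finds the shortest path from v back to v.
The shortest such closed walk is E → B → F → E, length 3.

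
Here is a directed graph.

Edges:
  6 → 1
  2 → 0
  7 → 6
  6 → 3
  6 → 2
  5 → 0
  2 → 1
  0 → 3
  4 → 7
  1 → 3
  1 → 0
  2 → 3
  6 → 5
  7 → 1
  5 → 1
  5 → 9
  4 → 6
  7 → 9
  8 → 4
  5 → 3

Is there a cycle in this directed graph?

DFS with white/gray/black marking, starting from 8:
8 gray
  4 gray
    6 gray
      2 gray
        1 gray
          3 gray
          3 black
          0 gray
            0→3: 3 black — skip
          0 black
        1 black
        2→0: 0 black — skip
        2→3: 3 black — skip
      2 black
      6→3: 3 black — skip
      5 gray
        5→0: 0 black — skip
        5→1: 1 black — skip
        9 gray
        9 black
        5→3: 3 black — skip
      5 black
      6→1: 1 black — skip
    6 black
    7 gray
      7→1: 1 black — skip
      7→6: 6 black — skip
      7→9: 9 black — skip
    7 black
  4 black
8 black
Every edge goes to a white or black vertex — no back edge, so the graph is acyclic.

No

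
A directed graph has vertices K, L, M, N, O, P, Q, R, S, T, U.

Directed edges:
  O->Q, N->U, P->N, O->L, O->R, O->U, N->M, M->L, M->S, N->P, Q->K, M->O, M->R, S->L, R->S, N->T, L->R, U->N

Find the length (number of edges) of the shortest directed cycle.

2

For each vertex v, BFS finds the shortest path from v back to v.
The shortest such closed walk is P → N → P, length 2.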